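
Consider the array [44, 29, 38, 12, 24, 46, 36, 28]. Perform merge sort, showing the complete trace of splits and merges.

Merge sort trace:

Split: [44, 29, 38, 12, 24, 46, 36, 28] -> [44, 29, 38, 12] and [24, 46, 36, 28]
  Split: [44, 29, 38, 12] -> [44, 29] and [38, 12]
    Split: [44, 29] -> [44] and [29]
    Merge: [44] + [29] -> [29, 44]
    Split: [38, 12] -> [38] and [12]
    Merge: [38] + [12] -> [12, 38]
  Merge: [29, 44] + [12, 38] -> [12, 29, 38, 44]
  Split: [24, 46, 36, 28] -> [24, 46] and [36, 28]
    Split: [24, 46] -> [24] and [46]
    Merge: [24] + [46] -> [24, 46]
    Split: [36, 28] -> [36] and [28]
    Merge: [36] + [28] -> [28, 36]
  Merge: [24, 46] + [28, 36] -> [24, 28, 36, 46]
Merge: [12, 29, 38, 44] + [24, 28, 36, 46] -> [12, 24, 28, 29, 36, 38, 44, 46]

Final sorted array: [12, 24, 28, 29, 36, 38, 44, 46]

The merge sort proceeds by recursively splitting the array and merging sorted halves.
After all merges, the sorted array is [12, 24, 28, 29, 36, 38, 44, 46].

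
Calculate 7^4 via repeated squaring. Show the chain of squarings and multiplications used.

Computing 7^4 by squaring (build up from 7^1; each line after the first costs one multiplication):

7^1 = 7
7^2 = (7^1)^2 = 7^2 = 49
7^4 = (7^2)^2 = 49^2 = 2401

Result: 2401
Multiplications needed: 2 (2 lines after 7^1)

7^4 = 2401. Using exponentiation by squaring, this requires 2 multiplications. The key idea: if the exponent is even, square the half-power; if odd, multiply by the base once.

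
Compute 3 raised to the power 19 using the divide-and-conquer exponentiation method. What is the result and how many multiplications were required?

Computing 3^19 by squaring (build up from 3^1; each line after the first costs one multiplication):

3^1 = 3
3^2 = (3^1)^2 = 3^2 = 9
3^4 = (3^2)^2 = 9^2 = 81
3^8 = (3^4)^2 = 81^2 = 6561
3^9 = 3 * 3^8 = 3 * 6561 = 19683
3^18 = (3^9)^2 = 19683^2 = 387420489
3^19 = 3 * 3^18 = 3 * 387420489 = 1162261467

Result: 1162261467
Multiplications needed: 6 (6 lines after 3^1)

3^19 = 1162261467. Using exponentiation by squaring, this requires 6 multiplications. The key idea: if the exponent is even, square the half-power; if odd, multiply by the base once.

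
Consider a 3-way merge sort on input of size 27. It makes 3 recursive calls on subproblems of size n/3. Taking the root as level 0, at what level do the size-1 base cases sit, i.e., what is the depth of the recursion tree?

For divide and conquer with division factor 3:

Problem sizes at each level:
Level 0: 27
Level 1: 9
Level 2: 3
Level 3: 1

The root is level 0 and the size-1 base case is level 3 (the tree spans levels 0 through 3, i.e. 4 levels counting the root), so the depth is the number of divisions: log_3(27) = 3

The recursion tree depth is log_3(27) = 3. At each level, the problem size is divided by 3, so it takes 3 divisions to reduce to a base case of size 1. The algorithm makes 3 recursive calls at each level.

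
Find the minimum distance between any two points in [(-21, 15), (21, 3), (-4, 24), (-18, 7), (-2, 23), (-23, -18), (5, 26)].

Computing all pairwise distances among 7 points:

d((-21, 15), (21, 3)) = 43.6807
d((-21, 15), (-4, 24)) = 19.2354
d((-21, 15), (-18, 7)) = 8.544
d((-21, 15), (-2, 23)) = 20.6155
d((-21, 15), (-23, -18)) = 33.0606
d((-21, 15), (5, 26)) = 28.2312
d((21, 3), (-4, 24)) = 32.6497
d((21, 3), (-18, 7)) = 39.2046
d((21, 3), (-2, 23)) = 30.4795
d((21, 3), (-23, -18)) = 48.7545
d((21, 3), (5, 26)) = 28.0179
d((-4, 24), (-18, 7)) = 22.0227
d((-4, 24), (-2, 23)) = 2.2361 <-- minimum
d((-4, 24), (-23, -18)) = 46.0977
d((-4, 24), (5, 26)) = 9.2195
d((-18, 7), (-2, 23)) = 22.6274
d((-18, 7), (-23, -18)) = 25.4951
d((-18, 7), (5, 26)) = 29.8329
d((-2, 23), (-23, -18)) = 46.0652
d((-2, 23), (5, 26)) = 7.6158
d((-23, -18), (5, 26)) = 52.1536

Closest pair: (-4, 24) and (-2, 23) with distance 2.2361

The closest pair is (-4, 24) and (-2, 23) with Euclidean distance 2.2361. For 7 points, brute-force pairwise comparison is shown above. For large n, the divide-and-conquer algorithm (sort by x, recurse on halves, check the dividing strip) achieves O(n log n).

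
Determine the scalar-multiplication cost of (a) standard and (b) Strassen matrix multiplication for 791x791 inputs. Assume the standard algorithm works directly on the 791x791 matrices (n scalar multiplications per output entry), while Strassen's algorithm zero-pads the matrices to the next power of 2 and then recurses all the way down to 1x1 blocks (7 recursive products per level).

Matrix multiplication for 791x791 matrices:

Strassen's algorithm requires power-of-2 dimensions. Pad 791x791 to 1024x1024 (next power of 2).

Standard algorithm: 791^3 = 494913671 multiplications
Strassen's algorithm: 7^(log2(1024)) = 7^10 = 282475249 multiplications
Savings: 494913671 - 282475249 = 212438422 multiplications

Standard: 494913671 multiplications (791^3). Strassen: 282475249 multiplications (7^10, after padding to 1024x1024). Strassen reduces 8 recursive multiplications to 7 at each level.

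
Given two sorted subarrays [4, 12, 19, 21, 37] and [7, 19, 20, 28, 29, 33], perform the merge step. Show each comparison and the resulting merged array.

Merging process:

Compare 4 vs 7: take 4 from left. Merged: [4]
Compare 12 vs 7: take 7 from right. Merged: [4, 7]
Compare 12 vs 19: take 12 from left. Merged: [4, 7, 12]
Compare 19 vs 19: take 19 from left. Merged: [4, 7, 12, 19]
Compare 21 vs 19: take 19 from right. Merged: [4, 7, 12, 19, 19]
Compare 21 vs 20: take 20 from right. Merged: [4, 7, 12, 19, 19, 20]
Compare 21 vs 28: take 21 from left. Merged: [4, 7, 12, 19, 19, 20, 21]
Compare 37 vs 28: take 28 from right. Merged: [4, 7, 12, 19, 19, 20, 21, 28]
Compare 37 vs 29: take 29 from right. Merged: [4, 7, 12, 19, 19, 20, 21, 28, 29]
Compare 37 vs 33: take 33 from right. Merged: [4, 7, 12, 19, 19, 20, 21, 28, 29, 33]
Append remaining from left: [37]. Merged: [4, 7, 12, 19, 19, 20, 21, 28, 29, 33, 37]

Final merged array: [4, 7, 12, 19, 19, 20, 21, 28, 29, 33, 37]
Total comparisons: 10

The merged array is [4, 7, 12, 19, 19, 20, 21, 28, 29, 33, 37], requiring 10 comparisons. The merge step runs in O(n) time where n is the total number of elements.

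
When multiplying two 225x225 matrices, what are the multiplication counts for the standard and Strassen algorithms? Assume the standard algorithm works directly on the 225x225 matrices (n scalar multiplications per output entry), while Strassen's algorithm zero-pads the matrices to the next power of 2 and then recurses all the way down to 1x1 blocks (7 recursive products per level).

Matrix multiplication for 225x225 matrices:

Strassen's algorithm requires power-of-2 dimensions. Pad 225x225 to 256x256 (next power of 2).

Standard algorithm: 225^3 = 11390625 multiplications
Strassen's algorithm: 7^(log2(256)) = 7^8 = 5764801 multiplications
Savings: 11390625 - 5764801 = 5625824 multiplications

Standard: 11390625 multiplications (225^3). Strassen: 5764801 multiplications (7^8, after padding to 256x256). Strassen reduces 8 recursive multiplications to 7 at each level.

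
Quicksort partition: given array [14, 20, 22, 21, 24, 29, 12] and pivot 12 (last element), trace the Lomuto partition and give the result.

Lomuto partition with pivot = 12:

Initial array: [14, 20, 22, 21, 24, 29, 12]

arr[0]=14 > 12: no swap
arr[1]=20 > 12: no swap
arr[2]=22 > 12: no swap
arr[3]=21 > 12: no swap
arr[4]=24 > 12: no swap
arr[5]=29 > 12: no swap

Place pivot at position 0: [12, 20, 22, 21, 24, 29, 14]
Pivot position: 0

After partitioning with pivot 12, the array becomes [12, 20, 22, 21, 24, 29, 14]. The pivot is placed at index 0. All elements to the left of the pivot are <= 12, and all elements to the right are > 12.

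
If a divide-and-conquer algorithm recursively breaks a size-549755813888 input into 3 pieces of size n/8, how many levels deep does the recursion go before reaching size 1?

For divide and conquer with division factor 8:

Problem sizes at each level:
Level 0: 549755813888
Level 1: 68719476736
Level 2: 8589934592
Level 3: 1073741824
Level 4: 134217728
Level 5: 16777216
Level 6: 2097152
Level 7: 262144
Level 8: 32768
Level 9: 4096
Level 10: 512
Level 11: 64
Level 12: 8
Level 13: 1

The root is level 0 and the size-1 base case is level 13 (the tree spans levels 0 through 13, i.e. 14 levels counting the root), so the depth is the number of divisions: log_8(549755813888) = 13

The recursion tree depth is log_8(549755813888) = 13. At each level, the problem size is divided by 8, so it takes 13 divisions to reduce to a base case of size 1. The algorithm makes 3 recursive calls at each level.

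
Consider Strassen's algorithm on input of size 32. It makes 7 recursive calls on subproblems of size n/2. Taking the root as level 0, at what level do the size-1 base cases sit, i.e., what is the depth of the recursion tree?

For divide and conquer with division factor 2:

Problem sizes at each level:
Level 0: 32
Level 1: 16
Level 2: 8
Level 3: 4
Level 4: 2
Level 5: 1

The root is level 0 and the size-1 base case is level 5 (the tree spans levels 0 through 5, i.e. 6 levels counting the root), so the depth is the number of divisions: log_2(32) = 5

The recursion tree depth is log_2(32) = 5. At each level, the problem size is divided by 2, so it takes 5 divisions to reduce to a base case of size 1. The algorithm makes 7 recursive calls at each level.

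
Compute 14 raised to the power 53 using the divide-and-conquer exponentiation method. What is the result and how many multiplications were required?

Computing 14^53 by squaring (build up from 14^1; each line after the first costs one multiplication):

14^1 = 14
14^2 = (14^1)^2 = 14^2 = 196
14^3 = 14 * 14^2 = 14 * 196 = 2744
14^6 = (14^3)^2 = 2744^2 = 7529536
14^12 = (14^6)^2 = 7529536^2 = 56693912375296
14^13 = 14 * 14^12 = 14 * 56693912375296 = 793714773254144
14^26 = (14^13)^2 = 793714773254144^2 = 629983141281877223603213172736
14^52 = (14^26)^2 = 629983141281877223603213172736^2 = 396878758299381678483277913691857524931552116018231373725696
14^53 = 14 * 14^52 = 14 * 396878758299381678483277913691857524931552116018231373725696 = 5556302616191343498765890791686005349041729624255239232159744

Result: 5556302616191343498765890791686005349041729624255239232159744
Multiplications needed: 8 (8 lines after 14^1)

14^53 = 5556302616191343498765890791686005349041729624255239232159744. Using exponentiation by squaring, this requires 8 multiplications. The key idea: if the exponent is even, square the half-power; if odd, multiply by the base once.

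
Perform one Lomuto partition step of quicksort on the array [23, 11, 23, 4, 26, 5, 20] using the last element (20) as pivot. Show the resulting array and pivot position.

Lomuto partition with pivot = 20:

Initial array: [23, 11, 23, 4, 26, 5, 20]

arr[0]=23 > 20: no swap
arr[1]=11 <= 20: swap with position 0, array becomes [11, 23, 23, 4, 26, 5, 20]
arr[2]=23 > 20: no swap
arr[3]=4 <= 20: swap with position 1, array becomes [11, 4, 23, 23, 26, 5, 20]
arr[4]=26 > 20: no swap
arr[5]=5 <= 20: swap with position 2, array becomes [11, 4, 5, 23, 26, 23, 20]

Place pivot at position 3: [11, 4, 5, 20, 26, 23, 23]
Pivot position: 3

After partitioning with pivot 20, the array becomes [11, 4, 5, 20, 26, 23, 23]. The pivot is placed at index 3. All elements to the left of the pivot are <= 20, and all elements to the right are > 20.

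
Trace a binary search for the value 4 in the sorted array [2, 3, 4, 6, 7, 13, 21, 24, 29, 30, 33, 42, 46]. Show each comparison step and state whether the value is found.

Binary search for 4 in [2, 3, 4, 6, 7, 13, 21, 24, 29, 30, 33, 42, 46]:

lo=0, hi=12, mid=6, arr[mid]=21 -> 21 > 4, search left half
lo=0, hi=5, mid=2, arr[mid]=4 -> Found target at index 2!

Binary search finds 4 at index 2 after 2 comparisons. The search repeatedly halves the search space by comparing with the middle element.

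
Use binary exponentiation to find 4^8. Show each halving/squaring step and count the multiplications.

Computing 4^8 by squaring (build up from 4^1; each line after the first costs one multiplication):

4^1 = 4
4^2 = (4^1)^2 = 4^2 = 16
4^4 = (4^2)^2 = 16^2 = 256
4^8 = (4^4)^2 = 256^2 = 65536

Result: 65536
Multiplications needed: 3 (3 lines after 4^1)

4^8 = 65536. Using exponentiation by squaring, this requires 3 multiplications. The key idea: if the exponent is even, square the half-power; if odd, multiply by the base once.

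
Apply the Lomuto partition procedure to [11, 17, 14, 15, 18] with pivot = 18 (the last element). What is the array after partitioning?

Lomuto partition with pivot = 18:

Initial array: [11, 17, 14, 15, 18]

arr[0]=11 <= 18: swap with position 0, array becomes [11, 17, 14, 15, 18]
arr[1]=17 <= 18: swap with position 1, array becomes [11, 17, 14, 15, 18]
arr[2]=14 <= 18: swap with position 2, array becomes [11, 17, 14, 15, 18]
arr[3]=15 <= 18: swap with position 3, array becomes [11, 17, 14, 15, 18]

Place pivot at position 4: [11, 17, 14, 15, 18]
Pivot position: 4

After partitioning with pivot 18, the array becomes [11, 17, 14, 15, 18]. The pivot is placed at index 4. All elements to the left of the pivot are <= 18, and all elements to the right are > 18.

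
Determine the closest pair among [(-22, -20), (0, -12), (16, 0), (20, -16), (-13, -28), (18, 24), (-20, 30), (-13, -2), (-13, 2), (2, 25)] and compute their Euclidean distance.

Computing all pairwise distances among 10 points:

d((-22, -20), (0, -12)) = 23.4094
d((-22, -20), (16, 0)) = 42.9418
d((-22, -20), (20, -16)) = 42.19
d((-22, -20), (-13, -28)) = 12.0416
d((-22, -20), (18, 24)) = 59.4643
d((-22, -20), (-20, 30)) = 50.04
d((-22, -20), (-13, -2)) = 20.1246
d((-22, -20), (-13, 2)) = 23.7697
d((-22, -20), (2, 25)) = 51.0
d((0, -12), (16, 0)) = 20.0
d((0, -12), (20, -16)) = 20.3961
d((0, -12), (-13, -28)) = 20.6155
d((0, -12), (18, 24)) = 40.2492
d((0, -12), (-20, 30)) = 46.5188
d((0, -12), (-13, -2)) = 16.4012
d((0, -12), (-13, 2)) = 19.105
d((0, -12), (2, 25)) = 37.054
d((16, 0), (20, -16)) = 16.4924
d((16, 0), (-13, -28)) = 40.3113
d((16, 0), (18, 24)) = 24.0832
d((16, 0), (-20, 30)) = 46.8615
d((16, 0), (-13, -2)) = 29.0689
d((16, 0), (-13, 2)) = 29.0689
d((16, 0), (2, 25)) = 28.6531
d((20, -16), (-13, -28)) = 35.1141
d((20, -16), (18, 24)) = 40.05
d((20, -16), (-20, 30)) = 60.959
d((20, -16), (-13, -2)) = 35.8469
d((20, -16), (-13, 2)) = 37.5899
d((20, -16), (2, 25)) = 44.7772
d((-13, -28), (18, 24)) = 60.5392
d((-13, -28), (-20, 30)) = 58.4209
d((-13, -28), (-13, -2)) = 26.0
d((-13, -28), (-13, 2)) = 30.0
d((-13, -28), (2, 25)) = 55.0818
d((18, 24), (-20, 30)) = 38.4708
d((18, 24), (-13, -2)) = 40.4599
d((18, 24), (-13, 2)) = 38.0132
d((18, 24), (2, 25)) = 16.0312
d((-20, 30), (-13, -2)) = 32.7567
d((-20, 30), (-13, 2)) = 28.8617
d((-20, 30), (2, 25)) = 22.561
d((-13, -2), (-13, 2)) = 4.0 <-- minimum
d((-13, -2), (2, 25)) = 30.8869
d((-13, 2), (2, 25)) = 27.4591

Closest pair: (-13, -2) and (-13, 2) with distance 4.0

The closest pair is (-13, -2) and (-13, 2) with Euclidean distance 4.0. For 10 points, brute-force pairwise comparison is shown above. For large n, the divide-and-conquer algorithm (sort by x, recurse on halves, check the dividing strip) achieves O(n log n).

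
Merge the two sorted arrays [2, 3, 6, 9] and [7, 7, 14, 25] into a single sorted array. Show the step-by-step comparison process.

Merging process:

Compare 2 vs 7: take 2 from left. Merged: [2]
Compare 3 vs 7: take 3 from left. Merged: [2, 3]
Compare 6 vs 7: take 6 from left. Merged: [2, 3, 6]
Compare 9 vs 7: take 7 from right. Merged: [2, 3, 6, 7]
Compare 9 vs 7: take 7 from right. Merged: [2, 3, 6, 7, 7]
Compare 9 vs 14: take 9 from left. Merged: [2, 3, 6, 7, 7, 9]
Append remaining from right: [14, 25]. Merged: [2, 3, 6, 7, 7, 9, 14, 25]

Final merged array: [2, 3, 6, 7, 7, 9, 14, 25]
Total comparisons: 6

The merged array is [2, 3, 6, 7, 7, 9, 14, 25], requiring 6 comparisons. The merge step runs in O(n) time where n is the total number of elements.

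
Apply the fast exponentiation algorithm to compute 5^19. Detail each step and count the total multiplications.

Computing 5^19 by squaring (build up from 5^1; each line after the first costs one multiplication):

5^1 = 5
5^2 = (5^1)^2 = 5^2 = 25
5^4 = (5^2)^2 = 25^2 = 625
5^8 = (5^4)^2 = 625^2 = 390625
5^9 = 5 * 5^8 = 5 * 390625 = 1953125
5^18 = (5^9)^2 = 1953125^2 = 3814697265625
5^19 = 5 * 5^18 = 5 * 3814697265625 = 19073486328125

Result: 19073486328125
Multiplications needed: 6 (6 lines after 5^1)

5^19 = 19073486328125. Using exponentiation by squaring, this requires 6 multiplications. The key idea: if the exponent is even, square the half-power; if odd, multiply by the base once.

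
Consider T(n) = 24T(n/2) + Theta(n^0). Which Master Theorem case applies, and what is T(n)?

Master Theorem for T(n) = 24T(n/2) + O(n^0):

a = 24, b = 2, c = 0
log_b(a) = log_2(24) = 4.5850

Case 1: c = 0 < log_2(24) = 4.5850
T(n) = O(n^(log_2 24))

For T(n) = 24T(n/2) + O(n^0): log_2(24) = 4.5850. This is Case 1 of the Master Theorem (c < log_b(a), work dominated by leaves), giving O(n^(log_2 24)).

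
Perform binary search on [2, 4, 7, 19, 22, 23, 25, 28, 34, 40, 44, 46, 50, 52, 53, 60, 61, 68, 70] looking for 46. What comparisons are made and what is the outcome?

Binary search for 46 in [2, 4, 7, 19, 22, 23, 25, 28, 34, 40, 44, 46, 50, 52, 53, 60, 61, 68, 70]:

lo=0, hi=18, mid=9, arr[mid]=40 -> 40 < 46, search right half
lo=10, hi=18, mid=14, arr[mid]=53 -> 53 > 46, search left half
lo=10, hi=13, mid=11, arr[mid]=46 -> Found target at index 11!

Binary search finds 46 at index 11 after 3 comparisons. The search repeatedly halves the search space by comparing with the middle element.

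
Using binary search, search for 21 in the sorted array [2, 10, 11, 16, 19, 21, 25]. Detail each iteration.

Binary search for 21 in [2, 10, 11, 16, 19, 21, 25]:

lo=0, hi=6, mid=3, arr[mid]=16 -> 16 < 21, search right half
lo=4, hi=6, mid=5, arr[mid]=21 -> Found target at index 5!

Binary search finds 21 at index 5 after 2 comparisons. The search repeatedly halves the search space by comparing with the middle element.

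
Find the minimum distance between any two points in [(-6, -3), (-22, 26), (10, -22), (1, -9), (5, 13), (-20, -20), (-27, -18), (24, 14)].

Computing all pairwise distances among 8 points:

d((-6, -3), (-22, 26)) = 33.121
d((-6, -3), (10, -22)) = 24.8395
d((-6, -3), (1, -9)) = 9.2195
d((-6, -3), (5, 13)) = 19.4165
d((-6, -3), (-20, -20)) = 22.0227
d((-6, -3), (-27, -18)) = 25.807
d((-6, -3), (24, 14)) = 34.4819
d((-22, 26), (10, -22)) = 57.6888
d((-22, 26), (1, -9)) = 41.8808
d((-22, 26), (5, 13)) = 29.9666
d((-22, 26), (-20, -20)) = 46.0435
d((-22, 26), (-27, -18)) = 44.2832
d((-22, 26), (24, 14)) = 47.5395
d((10, -22), (1, -9)) = 15.8114
d((10, -22), (5, 13)) = 35.3553
d((10, -22), (-20, -20)) = 30.0666
d((10, -22), (-27, -18)) = 37.2156
d((10, -22), (24, 14)) = 38.6264
d((1, -9), (5, 13)) = 22.3607
d((1, -9), (-20, -20)) = 23.7065
d((1, -9), (-27, -18)) = 29.4109
d((1, -9), (24, 14)) = 32.5269
d((5, 13), (-20, -20)) = 41.4005
d((5, 13), (-27, -18)) = 44.5533
d((5, 13), (24, 14)) = 19.0263
d((-20, -20), (-27, -18)) = 7.2801 <-- minimum
d((-20, -20), (24, 14)) = 55.6058
d((-27, -18), (24, 14)) = 60.208

Closest pair: (-20, -20) and (-27, -18) with distance 7.2801

The closest pair is (-20, -20) and (-27, -18) with Euclidean distance 7.2801. For 8 points, brute-force pairwise comparison is shown above. For large n, the divide-and-conquer algorithm (sort by x, recurse on halves, check the dividing strip) achieves O(n log n).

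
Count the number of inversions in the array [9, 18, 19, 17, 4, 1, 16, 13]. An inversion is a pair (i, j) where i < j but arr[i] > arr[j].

Finding inversions in [9, 18, 19, 17, 4, 1, 16, 13]:

(0, 4): arr[0]=9 > arr[4]=4
(0, 5): arr[0]=9 > arr[5]=1
(1, 3): arr[1]=18 > arr[3]=17
(1, 4): arr[1]=18 > arr[4]=4
(1, 5): arr[1]=18 > arr[5]=1
(1, 6): arr[1]=18 > arr[6]=16
(1, 7): arr[1]=18 > arr[7]=13
(2, 3): arr[2]=19 > arr[3]=17
(2, 4): arr[2]=19 > arr[4]=4
(2, 5): arr[2]=19 > arr[5]=1
(2, 6): arr[2]=19 > arr[6]=16
(2, 7): arr[2]=19 > arr[7]=13
(3, 4): arr[3]=17 > arr[4]=4
(3, 5): arr[3]=17 > arr[5]=1
(3, 6): arr[3]=17 > arr[6]=16
(3, 7): arr[3]=17 > arr[7]=13
(4, 5): arr[4]=4 > arr[5]=1
(6, 7): arr[6]=16 > arr[7]=13

Total inversions: 18

The array has 18 inversion(s): (0,4), (0,5), (1,3), (1,4), (1,5), (1,6), (1,7), (2,3), (2,4), (2,5), (2,6), (2,7), (3,4), (3,5), (3,6), (3,7), (4,5), (6,7). Each pair (i,j) satisfies i < j and arr[i] > arr[j].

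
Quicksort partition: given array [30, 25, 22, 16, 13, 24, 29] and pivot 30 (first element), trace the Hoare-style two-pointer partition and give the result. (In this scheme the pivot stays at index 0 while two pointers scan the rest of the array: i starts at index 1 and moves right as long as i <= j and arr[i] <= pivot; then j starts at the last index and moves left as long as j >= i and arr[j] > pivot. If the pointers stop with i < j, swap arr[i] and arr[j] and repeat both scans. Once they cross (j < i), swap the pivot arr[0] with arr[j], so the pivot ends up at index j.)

Hoare-style two-pointer partition with pivot = 30:

Initial array: [30, 25, 22, 16, 13, 24, 29]

Pointers start at i = 1, j = 6.
i ends at 7, j ends at 6: the pointers have crossed (j < i), so scanning stops.

Swap pivot arr[0] with arr[6] to place pivot at position 6: [29, 25, 22, 16, 13, 24, 30]
Pivot position: 6

After partitioning with pivot 30, the array becomes [29, 25, 22, 16, 13, 24, 30]. The pivot is placed at index 6. All elements to the left of the pivot are <= 30, and all elements to the right are > 30.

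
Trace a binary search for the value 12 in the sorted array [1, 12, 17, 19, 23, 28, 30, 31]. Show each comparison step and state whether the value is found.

Binary search for 12 in [1, 12, 17, 19, 23, 28, 30, 31]:

lo=0, hi=7, mid=3, arr[mid]=19 -> 19 > 12, search left half
lo=0, hi=2, mid=1, arr[mid]=12 -> Found target at index 1!

Binary search finds 12 at index 1 after 2 comparisons. The search repeatedly halves the search space by comparing with the middle element.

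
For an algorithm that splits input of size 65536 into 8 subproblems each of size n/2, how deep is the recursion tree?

For divide and conquer with division factor 2:

Problem sizes at each level:
Level 0: 65536
Level 1: 32768
Level 2: 16384
Level 3: 8192
Level 4: 4096
Level 5: 2048
Level 6: 1024
Level 7: 512
Level 8: 256
Level 9: 128
Level 10: 64
Level 11: 32
Level 12: 16
Level 13: 8
Level 14: 4
Level 15: 2
Level 16: 1

The root is level 0 and the size-1 base case is level 16 (the tree spans levels 0 through 16, i.e. 17 levels counting the root), so the depth is the number of divisions: log_2(65536) = 16

The recursion tree depth is log_2(65536) = 16. At each level, the problem size is divided by 2, so it takes 16 divisions to reduce to a base case of size 1. The algorithm makes 8 recursive calls at each level.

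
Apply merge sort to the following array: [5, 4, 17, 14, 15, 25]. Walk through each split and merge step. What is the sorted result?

Merge sort trace:

Split: [5, 4, 17, 14, 15, 25] -> [5, 4, 17] and [14, 15, 25]
  Split: [5, 4, 17] -> [5] and [4, 17]
    Split: [4, 17] -> [4] and [17]
    Merge: [4] + [17] -> [4, 17]
  Merge: [5] + [4, 17] -> [4, 5, 17]
  Split: [14, 15, 25] -> [14] and [15, 25]
    Split: [15, 25] -> [15] and [25]
    Merge: [15] + [25] -> [15, 25]
  Merge: [14] + [15, 25] -> [14, 15, 25]
Merge: [4, 5, 17] + [14, 15, 25] -> [4, 5, 14, 15, 17, 25]

Final sorted array: [4, 5, 14, 15, 17, 25]

The merge sort proceeds by recursively splitting the array and merging sorted halves.
After all merges, the sorted array is [4, 5, 14, 15, 17, 25].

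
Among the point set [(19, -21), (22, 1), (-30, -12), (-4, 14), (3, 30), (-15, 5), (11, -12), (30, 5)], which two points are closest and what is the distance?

Computing all pairwise distances among 8 points:

d((19, -21), (22, 1)) = 22.2036
d((19, -21), (-30, -12)) = 49.8197
d((19, -21), (-4, 14)) = 41.8808
d((19, -21), (3, 30)) = 53.4509
d((19, -21), (-15, 5)) = 42.8019
d((19, -21), (11, -12)) = 12.0416
d((19, -21), (30, 5)) = 28.2312
d((22, 1), (-30, -12)) = 53.6004
d((22, 1), (-4, 14)) = 29.0689
d((22, 1), (3, 30)) = 34.6699
d((22, 1), (-15, 5)) = 37.2156
d((22, 1), (11, -12)) = 17.0294
d((22, 1), (30, 5)) = 8.9443 <-- minimum
d((-30, -12), (-4, 14)) = 36.7696
d((-30, -12), (3, 30)) = 53.4135
d((-30, -12), (-15, 5)) = 22.6716
d((-30, -12), (11, -12)) = 41.0
d((-30, -12), (30, 5)) = 62.3618
d((-4, 14), (3, 30)) = 17.4642
d((-4, 14), (-15, 5)) = 14.2127
d((-4, 14), (11, -12)) = 30.0167
d((-4, 14), (30, 5)) = 35.171
d((3, 30), (-15, 5)) = 30.8058
d((3, 30), (11, -12)) = 42.7551
d((3, 30), (30, 5)) = 36.7967
d((-15, 5), (11, -12)) = 31.0644
d((-15, 5), (30, 5)) = 45.0
d((11, -12), (30, 5)) = 25.4951

Closest pair: (22, 1) and (30, 5) with distance 8.9443

The closest pair is (22, 1) and (30, 5) with Euclidean distance 8.9443. For 8 points, brute-force pairwise comparison is shown above. For large n, the divide-and-conquer algorithm (sort by x, recurse on halves, check the dividing strip) achieves O(n log n).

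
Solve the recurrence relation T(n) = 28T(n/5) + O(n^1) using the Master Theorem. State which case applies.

Master Theorem for T(n) = 28T(n/5) + O(n^1):

a = 28, b = 5, c = 1
log_b(a) = log_5(28) = 2.0704

Case 1: c = 1 < log_5(28) = 2.0704
T(n) = O(n^(log_5 28))

For T(n) = 28T(n/5) + O(n^1): log_5(28) = 2.0704. This is Case 1 of the Master Theorem (c < log_b(a), work dominated by leaves), giving O(n^(log_5 28)).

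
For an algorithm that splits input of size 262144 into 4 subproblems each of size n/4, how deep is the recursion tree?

For divide and conquer with division factor 4:

Problem sizes at each level:
Level 0: 262144
Level 1: 65536
Level 2: 16384
Level 3: 4096
Level 4: 1024
Level 5: 256
Level 6: 64
Level 7: 16
Level 8: 4
Level 9: 1

The root is level 0 and the size-1 base case is level 9 (the tree spans levels 0 through 9, i.e. 10 levels counting the root), so the depth is the number of divisions: log_4(262144) = 9

The recursion tree depth is log_4(262144) = 9. At each level, the problem size is divided by 4, so it takes 9 divisions to reduce to a base case of size 1. The algorithm makes 4 recursive calls at each level.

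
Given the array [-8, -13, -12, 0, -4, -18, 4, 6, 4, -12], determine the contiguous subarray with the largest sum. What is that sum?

Using Kadane's algorithm on [-8, -13, -12, 0, -4, -18, 4, 6, 4, -12]:

Scanning through the array:
Position 1 (value -13): max_ending_here = -13, max_so_far = -8
Position 2 (value -12): max_ending_here = -12, max_so_far = -8
Position 3 (value 0): max_ending_here = 0, max_so_far = 0
Position 4 (value -4): max_ending_here = -4, max_so_far = 0
Position 5 (value -18): max_ending_here = -18, max_so_far = 0
Position 6 (value 4): max_ending_here = 4, max_so_far = 4
Position 7 (value 6): max_ending_here = 10, max_so_far = 10
Position 8 (value 4): max_ending_here = 14, max_so_far = 14
Position 9 (value -12): max_ending_here = 2, max_so_far = 14

Maximum subarray: [4, 6, 4]
Maximum sum: 14

The maximum subarray is [4, 6, 4] with sum 14. This subarray runs from index 6 to index 8.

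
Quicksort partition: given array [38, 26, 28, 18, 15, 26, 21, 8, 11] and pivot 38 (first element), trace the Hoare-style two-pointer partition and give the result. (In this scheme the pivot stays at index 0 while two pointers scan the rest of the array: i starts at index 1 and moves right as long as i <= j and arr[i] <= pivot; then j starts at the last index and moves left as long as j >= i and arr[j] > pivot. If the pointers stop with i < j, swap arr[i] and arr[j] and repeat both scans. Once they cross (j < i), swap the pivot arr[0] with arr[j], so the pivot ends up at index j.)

Hoare-style two-pointer partition with pivot = 38:

Initial array: [38, 26, 28, 18, 15, 26, 21, 8, 11]

Pointers start at i = 1, j = 8.
i ends at 9, j ends at 8: the pointers have crossed (j < i), so scanning stops.

Swap pivot arr[0] with arr[8] to place pivot at position 8: [11, 26, 28, 18, 15, 26, 21, 8, 38]
Pivot position: 8

After partitioning with pivot 38, the array becomes [11, 26, 28, 18, 15, 26, 21, 8, 38]. The pivot is placed at index 8. All elements to the left of the pivot are <= 38, and all elements to the right are > 38.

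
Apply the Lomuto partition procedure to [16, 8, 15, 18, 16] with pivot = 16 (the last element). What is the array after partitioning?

Lomuto partition with pivot = 16:

Initial array: [16, 8, 15, 18, 16]

arr[0]=16 <= 16: swap with position 0, array becomes [16, 8, 15, 18, 16]
arr[1]=8 <= 16: swap with position 1, array becomes [16, 8, 15, 18, 16]
arr[2]=15 <= 16: swap with position 2, array becomes [16, 8, 15, 18, 16]
arr[3]=18 > 16: no swap

Place pivot at position 3: [16, 8, 15, 16, 18]
Pivot position: 3

After partitioning with pivot 16, the array becomes [16, 8, 15, 16, 18]. The pivot is placed at index 3. All elements to the left of the pivot are <= 16, and all elements to the right are > 16.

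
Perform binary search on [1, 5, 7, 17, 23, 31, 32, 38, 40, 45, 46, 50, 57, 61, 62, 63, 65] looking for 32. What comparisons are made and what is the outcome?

Binary search for 32 in [1, 5, 7, 17, 23, 31, 32, 38, 40, 45, 46, 50, 57, 61, 62, 63, 65]:

lo=0, hi=16, mid=8, arr[mid]=40 -> 40 > 32, search left half
lo=0, hi=7, mid=3, arr[mid]=17 -> 17 < 32, search right half
lo=4, hi=7, mid=5, arr[mid]=31 -> 31 < 32, search right half
lo=6, hi=7, mid=6, arr[mid]=32 -> Found target at index 6!

Binary search finds 32 at index 6 after 4 comparisons. The search repeatedly halves the search space by comparing with the middle element.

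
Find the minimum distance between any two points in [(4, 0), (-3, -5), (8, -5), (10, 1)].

Computing all pairwise distances among 4 points:

d((4, 0), (-3, -5)) = 8.6023
d((4, 0), (8, -5)) = 6.4031
d((4, 0), (10, 1)) = 6.0828 <-- minimum
d((-3, -5), (8, -5)) = 11.0
d((-3, -5), (10, 1)) = 14.3178
d((8, -5), (10, 1)) = 6.3246

Closest pair: (4, 0) and (10, 1) with distance 6.0828

The closest pair is (4, 0) and (10, 1) with Euclidean distance 6.0828. For 4 points, brute-force pairwise comparison is shown above. For large n, the divide-and-conquer algorithm (sort by x, recurse on halves, check the dividing strip) achieves O(n log n).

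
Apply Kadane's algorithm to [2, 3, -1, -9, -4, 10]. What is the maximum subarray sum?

Using Kadane's algorithm on [2, 3, -1, -9, -4, 10]:

Scanning through the array:
Position 1 (value 3): max_ending_here = 5, max_so_far = 5
Position 2 (value -1): max_ending_here = 4, max_so_far = 5
Position 3 (value -9): max_ending_here = -5, max_so_far = 5
Position 4 (value -4): max_ending_here = -4, max_so_far = 5
Position 5 (value 10): max_ending_here = 10, max_so_far = 10

Maximum subarray: [10]
Maximum sum: 10

The maximum subarray is [10] with sum 10. This subarray runs from index 5 to index 5.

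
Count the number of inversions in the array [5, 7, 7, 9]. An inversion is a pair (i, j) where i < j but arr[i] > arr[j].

Finding inversions in [5, 7, 7, 9]:


Total inversions: 0

The array has 0 inversions. It is already sorted.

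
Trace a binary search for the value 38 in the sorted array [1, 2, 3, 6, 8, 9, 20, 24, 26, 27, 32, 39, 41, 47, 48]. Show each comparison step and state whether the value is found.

Binary search for 38 in [1, 2, 3, 6, 8, 9, 20, 24, 26, 27, 32, 39, 41, 47, 48]:

lo=0, hi=14, mid=7, arr[mid]=24 -> 24 < 38, search right half
lo=8, hi=14, mid=11, arr[mid]=39 -> 39 > 38, search left half
lo=8, hi=10, mid=9, arr[mid]=27 -> 27 < 38, search right half
lo=10, hi=10, mid=10, arr[mid]=32 -> 32 < 38, search right half
lo=11 > hi=10, target 38 not found

Binary search determines that 38 is not in the array after 4 comparisons. The search space was exhausted without finding the target.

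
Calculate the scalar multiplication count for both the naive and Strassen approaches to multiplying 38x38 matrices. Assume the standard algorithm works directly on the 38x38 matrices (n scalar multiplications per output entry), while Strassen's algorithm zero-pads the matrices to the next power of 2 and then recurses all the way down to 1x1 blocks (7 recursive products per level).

Matrix multiplication for 38x38 matrices:

Strassen's algorithm requires power-of-2 dimensions. Pad 38x38 to 64x64 (next power of 2).

Standard algorithm: 38^3 = 54872 multiplications
Strassen's algorithm: 7^(log2(64)) = 7^6 = 117649 multiplications
Difference: 54872 - 117649 = -62777 (Strassen uses MORE here due to padding overhead — for small or just-over-power-of-2 n, padding can outweigh the per-level savings)

Standard: 54872 multiplications (38^3). Strassen: 117649 multiplications (7^6, after padding to 64x64). Strassen reduces 8 recursive multiplications to 7 at each level.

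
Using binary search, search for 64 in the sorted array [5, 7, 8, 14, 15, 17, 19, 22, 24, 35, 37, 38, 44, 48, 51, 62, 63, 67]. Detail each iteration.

Binary search for 64 in [5, 7, 8, 14, 15, 17, 19, 22, 24, 35, 37, 38, 44, 48, 51, 62, 63, 67]:

lo=0, hi=17, mid=8, arr[mid]=24 -> 24 < 64, search right half
lo=9, hi=17, mid=13, arr[mid]=48 -> 48 < 64, search right half
lo=14, hi=17, mid=15, arr[mid]=62 -> 62 < 64, search right half
lo=16, hi=17, mid=16, arr[mid]=63 -> 63 < 64, search right half
lo=17, hi=17, mid=17, arr[mid]=67 -> 67 > 64, search left half
lo=17 > hi=16, target 64 not found

Binary search determines that 64 is not in the array after 5 comparisons. The search space was exhausted without finding the target.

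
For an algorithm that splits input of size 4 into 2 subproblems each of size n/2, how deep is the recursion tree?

For divide and conquer with division factor 2:

Problem sizes at each level:
Level 0: 4
Level 1: 2
Level 2: 1

The root is level 0 and the size-1 base case is level 2 (the tree spans levels 0 through 2, i.e. 3 levels counting the root), so the depth is the number of divisions: log_2(4) = 2

The recursion tree depth is log_2(4) = 2. At each level, the problem size is divided by 2, so it takes 2 divisions to reduce to a base case of size 1. The algorithm makes 2 recursive calls at each level.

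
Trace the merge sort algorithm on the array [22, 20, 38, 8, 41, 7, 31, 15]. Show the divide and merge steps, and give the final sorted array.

Merge sort trace:

Split: [22, 20, 38, 8, 41, 7, 31, 15] -> [22, 20, 38, 8] and [41, 7, 31, 15]
  Split: [22, 20, 38, 8] -> [22, 20] and [38, 8]
    Split: [22, 20] -> [22] and [20]
    Merge: [22] + [20] -> [20, 22]
    Split: [38, 8] -> [38] and [8]
    Merge: [38] + [8] -> [8, 38]
  Merge: [20, 22] + [8, 38] -> [8, 20, 22, 38]
  Split: [41, 7, 31, 15] -> [41, 7] and [31, 15]
    Split: [41, 7] -> [41] and [7]
    Merge: [41] + [7] -> [7, 41]
    Split: [31, 15] -> [31] and [15]
    Merge: [31] + [15] -> [15, 31]
  Merge: [7, 41] + [15, 31] -> [7, 15, 31, 41]
Merge: [8, 20, 22, 38] + [7, 15, 31, 41] -> [7, 8, 15, 20, 22, 31, 38, 41]

Final sorted array: [7, 8, 15, 20, 22, 31, 38, 41]

The merge sort proceeds by recursively splitting the array and merging sorted halves.
After all merges, the sorted array is [7, 8, 15, 20, 22, 31, 38, 41].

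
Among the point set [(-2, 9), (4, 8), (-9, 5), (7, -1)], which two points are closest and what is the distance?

Computing all pairwise distances among 4 points:

d((-2, 9), (4, 8)) = 6.0828 <-- minimum
d((-2, 9), (-9, 5)) = 8.0623
d((-2, 9), (7, -1)) = 13.4536
d((4, 8), (-9, 5)) = 13.3417
d((4, 8), (7, -1)) = 9.4868
d((-9, 5), (7, -1)) = 17.088

Closest pair: (-2, 9) and (4, 8) with distance 6.0828

The closest pair is (-2, 9) and (4, 8) with Euclidean distance 6.0828. For 4 points, brute-force pairwise comparison is shown above. For large n, the divide-and-conquer algorithm (sort by x, recurse on halves, check the dividing strip) achieves O(n log n).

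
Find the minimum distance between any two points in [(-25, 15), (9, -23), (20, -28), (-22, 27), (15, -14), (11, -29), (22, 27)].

Computing all pairwise distances among 7 points:

d((-25, 15), (9, -23)) = 50.9902
d((-25, 15), (20, -28)) = 62.2415
d((-25, 15), (-22, 27)) = 12.3693
d((-25, 15), (15, -14)) = 49.4065
d((-25, 15), (11, -29)) = 56.8507
d((-25, 15), (22, 27)) = 48.5077
d((9, -23), (20, -28)) = 12.083
d((9, -23), (-22, 27)) = 58.8303
d((9, -23), (15, -14)) = 10.8167
d((9, -23), (11, -29)) = 6.3246 <-- minimum
d((9, -23), (22, 27)) = 51.6624
d((20, -28), (-22, 27)) = 69.2026
d((20, -28), (15, -14)) = 14.8661
d((20, -28), (11, -29)) = 9.0554
d((20, -28), (22, 27)) = 55.0364
d((-22, 27), (15, -14)) = 55.2268
d((-22, 27), (11, -29)) = 65.0
d((-22, 27), (22, 27)) = 44.0
d((15, -14), (11, -29)) = 15.5242
d((15, -14), (22, 27)) = 41.5933
d((11, -29), (22, 27)) = 57.0701

Closest pair: (9, -23) and (11, -29) with distance 6.3246

The closest pair is (9, -23) and (11, -29) with Euclidean distance 6.3246. For 7 points, brute-force pairwise comparison is shown above. For large n, the divide-and-conquer algorithm (sort by x, recurse on halves, check the dividing strip) achieves O(n log n).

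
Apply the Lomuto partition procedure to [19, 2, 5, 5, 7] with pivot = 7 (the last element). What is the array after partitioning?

Lomuto partition with pivot = 7:

Initial array: [19, 2, 5, 5, 7]

arr[0]=19 > 7: no swap
arr[1]=2 <= 7: swap with position 0, array becomes [2, 19, 5, 5, 7]
arr[2]=5 <= 7: swap with position 1, array becomes [2, 5, 19, 5, 7]
arr[3]=5 <= 7: swap with position 2, array becomes [2, 5, 5, 19, 7]

Place pivot at position 3: [2, 5, 5, 7, 19]
Pivot position: 3

After partitioning with pivot 7, the array becomes [2, 5, 5, 7, 19]. The pivot is placed at index 3. All elements to the left of the pivot are <= 7, and all elements to the right are > 7.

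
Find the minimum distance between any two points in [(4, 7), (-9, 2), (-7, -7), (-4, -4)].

Computing all pairwise distances among 4 points:

d((4, 7), (-9, 2)) = 13.9284
d((4, 7), (-7, -7)) = 17.8045
d((4, 7), (-4, -4)) = 13.6015
d((-9, 2), (-7, -7)) = 9.2195
d((-9, 2), (-4, -4)) = 7.8102
d((-7, -7), (-4, -4)) = 4.2426 <-- minimum

Closest pair: (-7, -7) and (-4, -4) with distance 4.2426

The closest pair is (-7, -7) and (-4, -4) with Euclidean distance 4.2426. For 4 points, brute-force pairwise comparison is shown above. For large n, the divide-and-conquer algorithm (sort by x, recurse on halves, check the dividing strip) achieves O(n log n).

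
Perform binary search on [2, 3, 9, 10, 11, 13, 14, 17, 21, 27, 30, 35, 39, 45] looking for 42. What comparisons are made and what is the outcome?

Binary search for 42 in [2, 3, 9, 10, 11, 13, 14, 17, 21, 27, 30, 35, 39, 45]:

lo=0, hi=13, mid=6, arr[mid]=14 -> 14 < 42, search right half
lo=7, hi=13, mid=10, arr[mid]=30 -> 30 < 42, search right half
lo=11, hi=13, mid=12, arr[mid]=39 -> 39 < 42, search right half
lo=13, hi=13, mid=13, arr[mid]=45 -> 45 > 42, search left half
lo=13 > hi=12, target 42 not found

Binary search determines that 42 is not in the array after 4 comparisons. The search space was exhausted without finding the target.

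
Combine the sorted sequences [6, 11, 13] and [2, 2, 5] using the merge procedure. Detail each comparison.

Merging process:

Compare 6 vs 2: take 2 from right. Merged: [2]
Compare 6 vs 2: take 2 from right. Merged: [2, 2]
Compare 6 vs 5: take 5 from right. Merged: [2, 2, 5]
Append remaining from left: [6, 11, 13]. Merged: [2, 2, 5, 6, 11, 13]

Final merged array: [2, 2, 5, 6, 11, 13]
Total comparisons: 3

The merged array is [2, 2, 5, 6, 11, 13], requiring 3 comparisons. The merge step runs in O(n) time where n is the total number of elements.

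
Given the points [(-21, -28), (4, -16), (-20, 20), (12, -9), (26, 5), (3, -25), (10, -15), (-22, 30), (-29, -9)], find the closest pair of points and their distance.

Computing all pairwise distances among 9 points:

d((-21, -28), (4, -16)) = 27.7308
d((-21, -28), (-20, 20)) = 48.0104
d((-21, -28), (12, -9)) = 38.0789
d((-21, -28), (26, 5)) = 57.4282
d((-21, -28), (3, -25)) = 24.1868
d((-21, -28), (10, -15)) = 33.6155
d((-21, -28), (-22, 30)) = 58.0086
d((-21, -28), (-29, -9)) = 20.6155
d((4, -16), (-20, 20)) = 43.2666
d((4, -16), (12, -9)) = 10.6301
d((4, -16), (26, 5)) = 30.4138
d((4, -16), (3, -25)) = 9.0554
d((4, -16), (10, -15)) = 6.0828 <-- minimum
d((4, -16), (-22, 30)) = 52.8394
d((4, -16), (-29, -9)) = 33.7343
d((-20, 20), (12, -9)) = 43.1856
d((-20, 20), (26, 5)) = 48.3839
d((-20, 20), (3, -25)) = 50.5371
d((-20, 20), (10, -15)) = 46.0977
d((-20, 20), (-22, 30)) = 10.198
d((-20, 20), (-29, -9)) = 30.3645
d((12, -9), (26, 5)) = 19.799
d((12, -9), (3, -25)) = 18.3576
d((12, -9), (10, -15)) = 6.3246
d((12, -9), (-22, 30)) = 51.7397
d((12, -9), (-29, -9)) = 41.0
d((26, 5), (3, -25)) = 37.8021
d((26, 5), (10, -15)) = 25.6125
d((26, 5), (-22, 30)) = 54.1202
d((26, 5), (-29, -9)) = 56.7539
d((3, -25), (10, -15)) = 12.2066
d((3, -25), (-22, 30)) = 60.4152
d((3, -25), (-29, -9)) = 35.7771
d((10, -15), (-22, 30)) = 55.2178
d((10, -15), (-29, -9)) = 39.4588
d((-22, 30), (-29, -9)) = 39.6232

Closest pair: (4, -16) and (10, -15) with distance 6.0828

The closest pair is (4, -16) and (10, -15) with Euclidean distance 6.0828. For 9 points, brute-force pairwise comparison is shown above. For large n, the divide-and-conquer algorithm (sort by x, recurse on halves, check the dividing strip) achieves O(n log n).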